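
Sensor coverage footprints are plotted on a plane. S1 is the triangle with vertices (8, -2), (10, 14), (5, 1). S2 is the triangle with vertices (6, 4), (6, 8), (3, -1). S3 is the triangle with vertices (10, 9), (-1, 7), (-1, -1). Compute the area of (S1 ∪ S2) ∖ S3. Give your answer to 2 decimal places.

29.28

|S1 ∪ S2| = 33.
|(S1 ∪ S2) ∩ S3| = 3.7214.
|(S1 ∪ S2) ∖ S3| = 33 − 3.7214 = 29.28.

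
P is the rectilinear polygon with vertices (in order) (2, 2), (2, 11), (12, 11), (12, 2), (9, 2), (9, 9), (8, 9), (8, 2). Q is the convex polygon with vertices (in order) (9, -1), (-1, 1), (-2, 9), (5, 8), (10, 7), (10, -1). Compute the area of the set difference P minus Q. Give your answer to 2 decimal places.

|P| = 83, |P∩Q| = 40.8429.
|P ∖ Q| = |P| − |P∩Q| = 83 − 40.8429 = 42.16.

42.16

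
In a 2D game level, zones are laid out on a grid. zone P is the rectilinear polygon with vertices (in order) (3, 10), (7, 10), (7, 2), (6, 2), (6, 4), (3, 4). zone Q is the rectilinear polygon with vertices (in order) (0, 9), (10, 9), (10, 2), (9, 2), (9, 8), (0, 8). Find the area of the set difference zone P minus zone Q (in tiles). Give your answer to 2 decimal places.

|zone P| = 26, |zone P∩zone Q| = 4.
|zone P ∖ zone Q| = |zone P| − |zone P∩zone Q| = 26 − 4 = 22.00.

22.00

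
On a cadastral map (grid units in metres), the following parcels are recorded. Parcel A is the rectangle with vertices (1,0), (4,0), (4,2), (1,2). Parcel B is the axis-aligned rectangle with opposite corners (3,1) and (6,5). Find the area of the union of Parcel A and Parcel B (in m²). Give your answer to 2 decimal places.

17.00

By inclusion–exclusion:
Individual areas: |Parcel A| = 6, |Parcel B| = 12.
|Parcel A∩Parcel B|: x∈[3,4], y∈[1,2] → 1·1 = 1.
|Parcel A ∪ Parcel B| = 18 − 1 = 17.00.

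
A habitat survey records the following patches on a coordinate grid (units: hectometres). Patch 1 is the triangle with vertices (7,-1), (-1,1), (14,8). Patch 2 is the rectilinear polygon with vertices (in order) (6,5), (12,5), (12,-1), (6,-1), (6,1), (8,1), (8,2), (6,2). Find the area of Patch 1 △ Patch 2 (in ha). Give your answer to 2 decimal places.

|Patch 1| = 43, |Patch 2| = 34, |Patch 1∩Patch 2| = 17.2988.
|Patch 1 △ Patch 2| = |Patch 1| + |Patch 2| − 2·|Patch 1∩Patch 2| = 43 + 34 − 34.5976 = 42.40.

42.40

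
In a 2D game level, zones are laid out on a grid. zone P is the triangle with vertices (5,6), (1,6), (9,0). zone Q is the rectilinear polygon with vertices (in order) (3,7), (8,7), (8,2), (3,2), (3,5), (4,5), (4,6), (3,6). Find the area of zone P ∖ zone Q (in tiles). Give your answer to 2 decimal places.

3.83

|zone P| = 12, |zone P∩zone Q| = 8.1667.
|zone P ∖ zone Q| = |zone P| − |zone P∩zone Q| = 12 − 8.1667 = 3.83.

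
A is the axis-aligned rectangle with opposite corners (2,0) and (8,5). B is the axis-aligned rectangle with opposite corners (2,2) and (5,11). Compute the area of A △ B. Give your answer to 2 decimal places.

39.00

|A∩B|: x∈[2,5], y∈[2,5] → 3·3 = 9.
|A △ B| = |A| + |B| − 2·|A∩B| = 30 + 27 − 18 = 39.00.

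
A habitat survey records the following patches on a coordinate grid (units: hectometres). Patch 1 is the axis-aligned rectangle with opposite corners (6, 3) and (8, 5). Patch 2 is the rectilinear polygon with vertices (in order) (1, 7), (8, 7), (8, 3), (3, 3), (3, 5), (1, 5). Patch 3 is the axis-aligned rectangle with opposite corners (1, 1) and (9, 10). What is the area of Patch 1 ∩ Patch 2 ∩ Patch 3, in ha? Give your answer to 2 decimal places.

4.00

The intersection is the polygon with vertices (6,3), (6,5), (8,5), (8,3).
By the shoelace formula its area is 4.00.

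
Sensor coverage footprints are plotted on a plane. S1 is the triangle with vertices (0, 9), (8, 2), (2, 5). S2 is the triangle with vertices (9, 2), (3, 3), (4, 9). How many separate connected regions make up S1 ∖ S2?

S1 ∖ S2 splits into 2 disjoint pieces (area 4.9678, area 0.0221).

2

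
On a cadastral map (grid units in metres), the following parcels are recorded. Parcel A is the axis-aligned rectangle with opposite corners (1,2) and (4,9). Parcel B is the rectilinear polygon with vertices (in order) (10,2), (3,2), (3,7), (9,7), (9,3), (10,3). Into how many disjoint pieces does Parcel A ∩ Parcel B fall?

Parcel A ∩ Parcel B is a single connected region.

1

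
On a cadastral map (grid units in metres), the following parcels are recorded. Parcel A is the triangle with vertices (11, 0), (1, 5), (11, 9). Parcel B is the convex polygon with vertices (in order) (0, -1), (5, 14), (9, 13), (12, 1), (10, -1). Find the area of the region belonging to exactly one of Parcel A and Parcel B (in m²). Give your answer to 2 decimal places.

|Parcel A| = 45, |Parcel B| = 117.5, |Parcel A∩Parcel B| = 42.7368.
|Parcel A △ Parcel B| = |Parcel A| + |Parcel B| − 2·|Parcel A∩Parcel B| = 45 + 117.5 − 85.4735 = 77.03.

77.03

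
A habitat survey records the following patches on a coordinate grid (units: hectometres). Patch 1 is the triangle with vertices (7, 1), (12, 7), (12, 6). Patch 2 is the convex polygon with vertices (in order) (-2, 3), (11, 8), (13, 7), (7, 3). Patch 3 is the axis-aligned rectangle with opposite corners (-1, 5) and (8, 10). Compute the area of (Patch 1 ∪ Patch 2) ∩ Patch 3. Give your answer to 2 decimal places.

4.43

The region (Patch 1 ∪ Patch 2) ∩ Patch 3 is the polygon with vertices (8,6.846), (8,5), (3.2,5).
By the shoelace formula its area is 4.43.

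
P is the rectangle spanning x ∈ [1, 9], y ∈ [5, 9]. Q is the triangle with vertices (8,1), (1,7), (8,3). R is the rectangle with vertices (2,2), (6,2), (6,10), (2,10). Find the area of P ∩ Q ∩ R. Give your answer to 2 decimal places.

1.02

The intersection is the polygon with vertices (2,6.143), (2,6.429), (4.5,5), (3.333,5).
By the shoelace formula its area is 1.02.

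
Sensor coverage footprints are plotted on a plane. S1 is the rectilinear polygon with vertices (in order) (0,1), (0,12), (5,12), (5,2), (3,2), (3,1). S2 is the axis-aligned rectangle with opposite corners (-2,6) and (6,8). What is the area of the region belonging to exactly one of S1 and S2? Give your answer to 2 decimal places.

49.00

|S1| = 53, |S2| = 16, |S1∩S2| = 10.
|S1 △ S2| = |S1| + |S2| − 2·|S1∩S2| = 53 + 16 − 20 = 49.00.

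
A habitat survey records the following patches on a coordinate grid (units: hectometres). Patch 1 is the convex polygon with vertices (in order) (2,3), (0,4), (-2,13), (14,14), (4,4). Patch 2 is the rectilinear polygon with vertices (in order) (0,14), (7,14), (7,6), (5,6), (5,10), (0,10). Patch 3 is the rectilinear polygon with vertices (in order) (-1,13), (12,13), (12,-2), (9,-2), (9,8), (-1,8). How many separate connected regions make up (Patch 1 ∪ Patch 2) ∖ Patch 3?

2

(Patch 1 ∪ Patch 2) ∖ Patch 3 splits into 2 disjoint pieces (area 28.2778, area 14.8438).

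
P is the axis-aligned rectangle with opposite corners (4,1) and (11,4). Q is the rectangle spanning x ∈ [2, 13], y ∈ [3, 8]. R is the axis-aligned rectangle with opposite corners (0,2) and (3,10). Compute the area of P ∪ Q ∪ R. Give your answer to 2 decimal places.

88.00

By inclusion–exclusion:
Individual areas: |P| = 21, |Q| = 55, |R| = 24.
|P∩Q|: x∈[4,11], y∈[3,4] → 7·1 = 7.
|P∩R| = 0 (no overlap).
|Q∩R|: x∈[2,3], y∈[3,8] → 1·5 = 5.
|P∩Q∩R| = 0.
|P ∪ Q ∪ R| = 100 − 12 + 0 = 88.00.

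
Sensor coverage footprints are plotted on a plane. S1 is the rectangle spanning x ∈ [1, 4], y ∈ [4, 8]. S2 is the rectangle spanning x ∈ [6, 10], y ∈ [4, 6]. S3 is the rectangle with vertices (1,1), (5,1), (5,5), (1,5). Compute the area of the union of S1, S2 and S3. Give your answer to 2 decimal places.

By inclusion–exclusion:
Individual areas: |S1| = 12, |S2| = 8, |S3| = 16.
|S1∩S2| = 0 (no overlap).
|S1∩S3|: x∈[1,4], y∈[4,5] → 3·1 = 3.
|S2∩S3| = 0 (no overlap).
|S1∩S2∩S3| = 0.
|S1 ∪ S2 ∪ S3| = 36 − 3 + 0 = 33.00.

33.00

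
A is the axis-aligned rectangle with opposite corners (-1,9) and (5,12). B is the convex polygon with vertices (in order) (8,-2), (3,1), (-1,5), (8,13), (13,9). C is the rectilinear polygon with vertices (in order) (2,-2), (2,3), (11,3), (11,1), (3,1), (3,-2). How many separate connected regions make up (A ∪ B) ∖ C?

2

(A ∪ B) ∖ C splits into 2 disjoint pieces (area 101.3182, area 9.5455).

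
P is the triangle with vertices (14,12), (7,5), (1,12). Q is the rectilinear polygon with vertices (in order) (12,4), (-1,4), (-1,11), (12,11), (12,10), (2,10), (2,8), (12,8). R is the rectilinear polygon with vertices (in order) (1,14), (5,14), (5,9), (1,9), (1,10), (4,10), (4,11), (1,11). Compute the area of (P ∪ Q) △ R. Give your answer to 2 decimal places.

100.57

|P ∪ Q| = 98.4286.
|(P ∪ Q) ∩ R| = 7.4286.
|(P ∪ Q) △ R| = 98.4286 + 17 − 14.8571 = 100.57.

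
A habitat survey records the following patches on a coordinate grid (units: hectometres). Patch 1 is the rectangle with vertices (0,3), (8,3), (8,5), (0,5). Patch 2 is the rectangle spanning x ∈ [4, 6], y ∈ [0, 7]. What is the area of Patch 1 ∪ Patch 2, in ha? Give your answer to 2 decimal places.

26.00

By inclusion–exclusion:
Individual areas: |Patch 1| = 16, |Patch 2| = 14.
|Patch 1∩Patch 2|: x∈[4,6], y∈[3,5] → 2·2 = 4.
|Patch 1 ∪ Patch 2| = 30 − 4 = 26.00.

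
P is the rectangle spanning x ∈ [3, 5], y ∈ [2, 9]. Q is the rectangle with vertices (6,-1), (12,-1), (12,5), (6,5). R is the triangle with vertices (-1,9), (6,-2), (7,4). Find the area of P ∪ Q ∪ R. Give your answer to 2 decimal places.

65.68

By inclusion–exclusion:
Individual areas: |P| = 14, |Q| = 36, |R| = 26.5.
|P∩Q| = 0 (no overlap).
|P∩R| = 7.5877.
|Q∩R| = 3.2292.
|P∩Q∩R| = 0.
|P ∪ Q ∪ R| = 76.5 − 10.8168 + 0 = 65.68.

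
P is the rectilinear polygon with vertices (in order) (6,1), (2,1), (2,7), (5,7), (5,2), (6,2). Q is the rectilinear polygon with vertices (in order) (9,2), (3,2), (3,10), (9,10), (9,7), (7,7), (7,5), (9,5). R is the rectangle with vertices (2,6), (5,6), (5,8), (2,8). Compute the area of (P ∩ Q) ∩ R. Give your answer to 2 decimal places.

2.00

The region (P ∩ Q) ∩ R is the polygon with vertices (5,6), (3,6), (3,7), (5,7).
By the shoelace formula its area is 2.00.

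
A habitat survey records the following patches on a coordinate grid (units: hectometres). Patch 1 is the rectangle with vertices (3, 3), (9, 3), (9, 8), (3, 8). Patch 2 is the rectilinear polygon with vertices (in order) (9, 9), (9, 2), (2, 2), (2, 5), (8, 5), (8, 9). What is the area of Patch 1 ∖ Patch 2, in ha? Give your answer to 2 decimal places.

15.00

|Patch 1| = 30, |Patch 1∩Patch 2| = 15.
|Patch 1 ∖ Patch 2| = |Patch 1| − |Patch 1∩Patch 2| = 30 − 15 = 15.00.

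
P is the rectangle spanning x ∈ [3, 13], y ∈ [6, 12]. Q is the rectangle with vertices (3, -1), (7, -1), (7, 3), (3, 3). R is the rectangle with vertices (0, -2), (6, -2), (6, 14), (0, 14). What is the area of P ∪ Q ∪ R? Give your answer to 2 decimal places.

By inclusion–exclusion:
Individual areas: |P| = 60, |Q| = 16, |R| = 96.
|P∩Q| = 0 (no overlap).
|P∩R|: x∈[3,6], y∈[6,12] → 3·6 = 18.
|Q∩R|: x∈[3,6], y∈[-1,3] → 3·4 = 12.
|P∩Q∩R| = 0.
|P ∪ Q ∪ R| = 172 − 30 + 0 = 142.00.

142.00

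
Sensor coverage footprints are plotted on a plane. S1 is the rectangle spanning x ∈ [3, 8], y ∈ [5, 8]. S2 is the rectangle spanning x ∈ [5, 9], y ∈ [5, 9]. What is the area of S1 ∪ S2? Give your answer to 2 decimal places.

22.00

By inclusion–exclusion:
Individual areas: |S1| = 15, |S2| = 16.
|S1∩S2|: x∈[5,8], y∈[5,8] → 3·3 = 9.
|S1 ∪ S2| = 31 − 9 = 22.00.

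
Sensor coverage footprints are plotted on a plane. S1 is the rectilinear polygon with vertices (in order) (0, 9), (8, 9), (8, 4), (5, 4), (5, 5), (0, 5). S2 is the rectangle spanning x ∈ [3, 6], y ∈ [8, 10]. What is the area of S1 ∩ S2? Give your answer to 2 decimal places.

3.00

The intersection is the polygon with vertices (6,9), (6,8), (3,8), (3,9).
By the shoelace formula its area is 3.00.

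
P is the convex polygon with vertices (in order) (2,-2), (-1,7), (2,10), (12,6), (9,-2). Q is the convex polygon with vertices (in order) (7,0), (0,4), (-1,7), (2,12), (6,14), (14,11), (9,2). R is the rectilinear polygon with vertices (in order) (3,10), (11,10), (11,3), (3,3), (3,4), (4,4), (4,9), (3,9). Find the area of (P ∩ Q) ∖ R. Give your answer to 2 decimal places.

37.22

|P ∩ Q| = 70.3455.
|(P ∩ Q) ∩ R| = 33.1222.
|(P ∩ Q) ∖ R| = 70.3455 − 33.1222 = 37.22.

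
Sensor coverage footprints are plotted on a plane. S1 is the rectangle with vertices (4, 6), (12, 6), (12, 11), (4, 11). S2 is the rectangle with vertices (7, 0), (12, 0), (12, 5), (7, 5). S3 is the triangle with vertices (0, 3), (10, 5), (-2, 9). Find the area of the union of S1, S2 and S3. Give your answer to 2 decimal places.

94.60

By inclusion–exclusion:
Individual areas: |S1| = 40, |S2| = 25, |S3| = 32.
|S1∩S2| = 0 (no overlap).
|S1∩S3| = 1.5.
|S2∩S3| = 0.9.
|S1∩S2∩S3| = 0.
|S1 ∪ S2 ∪ S3| = 97 − 2.4 + 0 = 94.60.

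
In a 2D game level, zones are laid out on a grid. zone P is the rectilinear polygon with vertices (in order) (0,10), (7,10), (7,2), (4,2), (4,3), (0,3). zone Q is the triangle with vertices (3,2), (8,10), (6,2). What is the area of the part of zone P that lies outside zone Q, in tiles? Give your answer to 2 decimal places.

41.89

|zone P| = 52, |zone P∩zone Q| = 10.1125.
|zone P ∖ zone Q| = |zone P| − |zone P∩zone Q| = 52 − 10.1125 = 41.89.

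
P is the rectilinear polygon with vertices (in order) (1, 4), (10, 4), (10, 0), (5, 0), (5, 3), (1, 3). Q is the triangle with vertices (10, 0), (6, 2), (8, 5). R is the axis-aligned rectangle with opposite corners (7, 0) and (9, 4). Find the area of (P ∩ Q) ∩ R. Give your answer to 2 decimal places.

5.47

The region (P ∩ Q) ∩ R is the polygon with vertices (9,2.5), (9,0.5), (7,1.5), (7,3.5), (7.333,4), (8.4,4).
By the shoelace formula its area is 5.47.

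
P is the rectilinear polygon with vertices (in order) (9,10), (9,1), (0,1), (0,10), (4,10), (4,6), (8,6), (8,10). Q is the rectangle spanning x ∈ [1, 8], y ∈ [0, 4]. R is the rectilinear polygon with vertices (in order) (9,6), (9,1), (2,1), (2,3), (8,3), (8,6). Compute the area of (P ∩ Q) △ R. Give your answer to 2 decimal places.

14.00

|P ∩ Q| = 21.
|(P ∩ Q) ∩ R| = 12.
|(P ∩ Q) △ R| = 21 + 17 − 24 = 14.00.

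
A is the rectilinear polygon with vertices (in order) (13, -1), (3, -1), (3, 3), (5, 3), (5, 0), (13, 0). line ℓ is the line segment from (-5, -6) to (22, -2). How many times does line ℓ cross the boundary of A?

The segment lies entirely outside A and never meets its boundary.

0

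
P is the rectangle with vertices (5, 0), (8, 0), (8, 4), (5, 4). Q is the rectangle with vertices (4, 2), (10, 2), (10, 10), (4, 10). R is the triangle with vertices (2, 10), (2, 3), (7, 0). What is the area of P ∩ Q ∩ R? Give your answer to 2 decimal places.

The intersection is the polygon with vertices (5,2), (5,4), (6,2).
By the shoelace formula its area is 1.00.

1.00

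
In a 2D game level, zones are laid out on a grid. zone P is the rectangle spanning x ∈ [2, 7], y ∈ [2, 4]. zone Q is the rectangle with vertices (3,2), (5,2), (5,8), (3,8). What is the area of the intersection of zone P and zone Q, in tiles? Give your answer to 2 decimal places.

|zone P∩zone Q|: x∈[3,5], y∈[2,4] → 2·2 = 4.

4.00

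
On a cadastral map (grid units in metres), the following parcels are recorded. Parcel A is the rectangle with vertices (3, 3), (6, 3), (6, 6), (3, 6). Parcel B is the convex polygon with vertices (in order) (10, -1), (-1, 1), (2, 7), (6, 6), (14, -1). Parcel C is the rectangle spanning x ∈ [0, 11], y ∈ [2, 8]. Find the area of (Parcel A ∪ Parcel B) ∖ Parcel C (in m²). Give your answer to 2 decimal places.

|Parcel A ∪ Parcel B| = 62.
|(Parcel A ∪ Parcel B) ∩ Parcel C| = 33.1429.
|(Parcel A ∪ Parcel B) ∖ Parcel C| = 62 − 33.1429 = 28.86.

28.86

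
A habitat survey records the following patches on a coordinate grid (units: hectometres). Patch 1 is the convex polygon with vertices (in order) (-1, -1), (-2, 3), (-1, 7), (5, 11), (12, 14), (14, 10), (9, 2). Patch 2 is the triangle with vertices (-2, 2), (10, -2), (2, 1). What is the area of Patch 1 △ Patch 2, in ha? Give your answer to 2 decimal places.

|Patch 1| = 134.5, |Patch 2| = 2, |Patch 1∩Patch 2| = 1.0959.
|Patch 1 △ Patch 2| = |Patch 1| + |Patch 2| − 2·|Patch 1∩Patch 2| = 134.5 + 2 − 2.1918 = 134.31.

134.31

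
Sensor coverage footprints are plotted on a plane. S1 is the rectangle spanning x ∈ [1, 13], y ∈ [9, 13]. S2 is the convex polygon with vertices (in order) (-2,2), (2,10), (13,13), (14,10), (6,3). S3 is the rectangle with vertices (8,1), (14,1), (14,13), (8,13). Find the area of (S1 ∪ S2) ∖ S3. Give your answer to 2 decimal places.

|S1 ∪ S2| = 110.2589.
|(S1 ∪ S2) ∩ S3| = 32.2589.
|(S1 ∪ S2) ∖ S3| = 110.2589 − 32.2589 = 78.00.

78.00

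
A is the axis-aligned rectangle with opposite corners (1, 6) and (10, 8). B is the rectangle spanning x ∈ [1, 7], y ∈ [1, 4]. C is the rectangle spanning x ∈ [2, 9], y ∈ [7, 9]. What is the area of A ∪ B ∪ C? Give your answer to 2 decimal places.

43.00

By inclusion–exclusion:
Individual areas: |A| = 18, |B| = 18, |C| = 14.
|A∩B| = 0 (no overlap).
|A∩C|: x∈[2,9], y∈[7,8] → 7·1 = 7.
|B∩C| = 0 (no overlap).
|A∩B∩C| = 0.
|A ∪ B ∪ C| = 50 − 7 + 0 = 43.00.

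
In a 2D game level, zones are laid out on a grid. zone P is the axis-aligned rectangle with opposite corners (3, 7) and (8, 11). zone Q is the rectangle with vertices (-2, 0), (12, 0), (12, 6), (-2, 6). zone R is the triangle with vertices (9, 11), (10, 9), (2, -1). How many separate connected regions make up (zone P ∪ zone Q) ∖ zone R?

(zone P ∪ zone Q) ∖ zone R splits into 3 disjoint pieces (area 18.4762, area 40.8, area 38).

3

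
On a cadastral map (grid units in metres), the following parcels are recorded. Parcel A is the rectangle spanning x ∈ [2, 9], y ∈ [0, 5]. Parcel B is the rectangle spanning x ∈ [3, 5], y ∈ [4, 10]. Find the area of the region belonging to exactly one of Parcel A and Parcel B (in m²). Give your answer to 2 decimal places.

43.00

|Parcel A∩Parcel B|: x∈[3,5], y∈[4,5] → 2·1 = 2.
|Parcel A △ Parcel B| = |Parcel A| + |Parcel B| − 2·|Parcel A∩Parcel B| = 35 + 12 − 4 = 43.00.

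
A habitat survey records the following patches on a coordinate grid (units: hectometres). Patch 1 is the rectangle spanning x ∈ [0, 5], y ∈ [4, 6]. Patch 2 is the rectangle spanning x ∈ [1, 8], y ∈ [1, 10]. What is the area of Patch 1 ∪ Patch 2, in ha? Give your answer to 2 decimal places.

By inclusion–exclusion:
Individual areas: |Patch 1| = 10, |Patch 2| = 63.
|Patch 1∩Patch 2|: x∈[1,5], y∈[4,6] → 4·2 = 8.
|Patch 1 ∪ Patch 2| = 73 − 8 = 65.00.

65.00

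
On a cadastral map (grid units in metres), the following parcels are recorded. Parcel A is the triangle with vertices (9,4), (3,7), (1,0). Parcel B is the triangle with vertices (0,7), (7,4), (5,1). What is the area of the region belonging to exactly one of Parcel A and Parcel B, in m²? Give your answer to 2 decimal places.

|Parcel A| = 24, |Parcel B| = 13.5, |Parcel A∩Parcel B| = 10.4028.
|Parcel A △ Parcel B| = |Parcel A| + |Parcel B| − 2·|Parcel A∩Parcel B| = 24 + 13.5 − 20.8056 = 16.69.

16.69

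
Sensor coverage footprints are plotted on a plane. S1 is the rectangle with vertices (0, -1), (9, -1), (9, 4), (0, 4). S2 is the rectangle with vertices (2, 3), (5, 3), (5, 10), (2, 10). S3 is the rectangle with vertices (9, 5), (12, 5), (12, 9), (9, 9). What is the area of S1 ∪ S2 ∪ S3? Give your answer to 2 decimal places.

By inclusion–exclusion:
Individual areas: |S1| = 45, |S2| = 21, |S3| = 12.
|S1∩S2|: x∈[2,5], y∈[3,4] → 3·1 = 3.
|S1∩S3| = 0 (no overlap).
|S2∩S3| = 0 (no overlap).
|S1∩S2∩S3| = 0.
|S1 ∪ S2 ∪ S3| = 78 − 3 + 0 = 75.00.

75.00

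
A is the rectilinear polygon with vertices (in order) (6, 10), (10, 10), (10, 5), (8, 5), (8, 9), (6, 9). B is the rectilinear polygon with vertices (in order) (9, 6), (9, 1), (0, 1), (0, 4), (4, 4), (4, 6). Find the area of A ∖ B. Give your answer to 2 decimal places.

|A| = 12, |A∩B| = 1.
|A ∖ B| = |A| − |A∩B| = 12 − 1 = 11.00.

11.00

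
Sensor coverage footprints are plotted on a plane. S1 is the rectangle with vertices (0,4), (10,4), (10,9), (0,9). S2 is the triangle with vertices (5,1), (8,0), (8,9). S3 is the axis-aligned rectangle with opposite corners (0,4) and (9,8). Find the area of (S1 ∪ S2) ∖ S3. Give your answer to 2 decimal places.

|S1 ∪ S2| = 58.8125.
|(S1 ∪ S2) ∩ S3| = 36.
|(S1 ∪ S2) ∖ S3| = 58.8125 − 36 = 22.81.

22.81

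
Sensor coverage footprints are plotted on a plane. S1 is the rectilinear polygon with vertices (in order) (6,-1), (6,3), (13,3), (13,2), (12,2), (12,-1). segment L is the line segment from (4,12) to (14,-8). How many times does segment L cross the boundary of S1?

The segment meets the boundary at (10.5,-1), (8.5,3).

2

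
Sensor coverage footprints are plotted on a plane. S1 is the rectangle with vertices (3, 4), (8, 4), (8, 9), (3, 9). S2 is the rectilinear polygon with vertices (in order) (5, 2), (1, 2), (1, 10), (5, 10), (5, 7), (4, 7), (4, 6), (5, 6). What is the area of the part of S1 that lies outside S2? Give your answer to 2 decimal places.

16.00

|S1| = 25, |S1∩S2| = 9.
|S1 ∖ S2| = |S1| − |S1∩S2| = 25 − 9 = 16.00.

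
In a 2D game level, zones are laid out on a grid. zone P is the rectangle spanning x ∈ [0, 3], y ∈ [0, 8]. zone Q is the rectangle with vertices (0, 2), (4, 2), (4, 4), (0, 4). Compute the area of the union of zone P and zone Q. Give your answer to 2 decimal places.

26.00

By inclusion–exclusion:
Individual areas: |zone P| = 24, |zone Q| = 8.
|zone P∩zone Q|: x∈[0,3], y∈[2,4] → 3·2 = 6.
|zone P ∪ zone Q| = 32 − 6 = 26.00.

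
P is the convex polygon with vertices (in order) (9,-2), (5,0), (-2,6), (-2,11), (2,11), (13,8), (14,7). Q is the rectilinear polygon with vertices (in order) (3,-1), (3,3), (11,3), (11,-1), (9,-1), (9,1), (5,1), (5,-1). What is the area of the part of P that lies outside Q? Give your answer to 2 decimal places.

|P| = 126.5, |P∩Q| = 18.4079.
|P ∖ Q| = |P| − |P∩Q| = 126.5 − 18.4079 = 108.09.

108.09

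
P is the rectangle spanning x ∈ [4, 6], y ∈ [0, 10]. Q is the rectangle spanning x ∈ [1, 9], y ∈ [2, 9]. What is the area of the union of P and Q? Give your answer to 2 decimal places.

By inclusion–exclusion:
Individual areas: |P| = 20, |Q| = 56.
|P∩Q|: x∈[4,6], y∈[2,9] → 2·7 = 14.
|P ∪ Q| = 76 − 14 = 62.00.

62.00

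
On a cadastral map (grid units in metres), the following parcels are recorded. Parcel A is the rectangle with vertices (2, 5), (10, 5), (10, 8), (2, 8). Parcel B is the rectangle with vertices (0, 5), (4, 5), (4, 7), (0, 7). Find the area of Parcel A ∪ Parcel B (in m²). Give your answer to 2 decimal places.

By inclusion–exclusion:
Individual areas: |Parcel A| = 24, |Parcel B| = 8.
|Parcel A∩Parcel B|: x∈[2,4], y∈[5,7] → 2·2 = 4.
|Parcel A ∪ Parcel B| = 32 − 4 = 28.00.

28.00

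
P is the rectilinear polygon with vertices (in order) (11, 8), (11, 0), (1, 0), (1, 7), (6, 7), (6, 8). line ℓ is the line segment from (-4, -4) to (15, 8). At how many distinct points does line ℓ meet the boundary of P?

2

The segment meets the boundary at (11,5.474), (2.333,0).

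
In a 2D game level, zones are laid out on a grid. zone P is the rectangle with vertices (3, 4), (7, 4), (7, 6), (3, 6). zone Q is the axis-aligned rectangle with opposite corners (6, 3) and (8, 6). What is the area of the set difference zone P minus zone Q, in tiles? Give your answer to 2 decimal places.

|zone P∩zone Q|: x∈[6,7], y∈[4,6] → 1·2 = 2.
|zone P| = 8.
|zone P ∖ zone Q| = |zone P| − |zone P∩zone Q| = 8 − 2 = 6.00.

6.00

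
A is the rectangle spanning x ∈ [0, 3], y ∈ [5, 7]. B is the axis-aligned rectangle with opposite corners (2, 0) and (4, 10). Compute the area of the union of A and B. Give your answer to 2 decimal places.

By inclusion–exclusion:
Individual areas: |A| = 6, |B| = 20.
|A∩B|: x∈[2,3], y∈[5,7] → 1·2 = 2.
|A ∪ B| = 26 − 2 = 24.00.

24.00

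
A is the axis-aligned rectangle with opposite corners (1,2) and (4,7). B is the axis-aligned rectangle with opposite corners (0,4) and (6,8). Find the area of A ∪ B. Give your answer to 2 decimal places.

30.00

By inclusion–exclusion:
Individual areas: |A| = 15, |B| = 24.
|A∩B|: x∈[1,4], y∈[4,7] → 3·3 = 9.
|A ∪ B| = 39 − 9 = 30.00.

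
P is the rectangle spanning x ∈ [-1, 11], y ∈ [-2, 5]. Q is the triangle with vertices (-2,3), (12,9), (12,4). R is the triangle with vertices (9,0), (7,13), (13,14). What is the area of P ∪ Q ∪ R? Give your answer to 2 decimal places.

129.90

By inclusion–exclusion:
Individual areas: |P| = 84, |Q| = 35, |R| = 40.
|P∩Q| = 15.119.
|P∩R| = 5.4945.
|Q∩R| = 10.8018.
|P∩Q∩R| = 2.314.
|P ∪ Q ∪ R| = 159 − 31.4153 + 2.314 = 129.90.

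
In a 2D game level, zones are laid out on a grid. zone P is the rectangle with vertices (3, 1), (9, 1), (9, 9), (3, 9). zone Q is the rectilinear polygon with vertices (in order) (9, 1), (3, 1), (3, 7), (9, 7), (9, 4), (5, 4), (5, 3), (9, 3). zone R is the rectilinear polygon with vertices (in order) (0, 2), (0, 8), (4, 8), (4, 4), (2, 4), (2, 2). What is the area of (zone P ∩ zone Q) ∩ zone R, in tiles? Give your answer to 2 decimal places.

3.00

The region (zone P ∩ zone Q) ∩ zone R is the polygon with vertices (3,7), (4,7), (4,4), (3,4).
By the shoelace formula its area is 3.00.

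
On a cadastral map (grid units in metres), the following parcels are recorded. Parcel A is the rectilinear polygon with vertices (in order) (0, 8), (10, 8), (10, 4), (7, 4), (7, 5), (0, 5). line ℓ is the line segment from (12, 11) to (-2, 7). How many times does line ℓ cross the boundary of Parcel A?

2

The segment meets the boundary at (0,7.571), (1.5,8).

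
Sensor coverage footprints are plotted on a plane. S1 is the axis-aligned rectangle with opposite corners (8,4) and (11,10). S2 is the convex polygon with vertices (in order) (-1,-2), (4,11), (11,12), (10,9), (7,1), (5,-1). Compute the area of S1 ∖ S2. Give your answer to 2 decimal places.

|S1| = 18, |S1∩S2| = 7.4792.
|S1 ∖ S2| = |S1| − |S1∩S2| = 18 − 7.4792 = 10.52.

10.52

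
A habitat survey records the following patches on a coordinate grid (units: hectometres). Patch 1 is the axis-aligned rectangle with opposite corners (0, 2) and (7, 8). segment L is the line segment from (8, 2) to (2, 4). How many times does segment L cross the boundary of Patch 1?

The segment meets the boundary at (7,2.333).

1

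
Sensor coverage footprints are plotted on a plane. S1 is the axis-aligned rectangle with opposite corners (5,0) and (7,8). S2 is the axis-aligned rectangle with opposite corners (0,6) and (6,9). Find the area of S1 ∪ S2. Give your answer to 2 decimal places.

By inclusion–exclusion:
Individual areas: |S1| = 16, |S2| = 18.
|S1∩S2|: x∈[5,6], y∈[6,8] → 1·2 = 2.
|S1 ∪ S2| = 34 − 2 = 32.00.

32.00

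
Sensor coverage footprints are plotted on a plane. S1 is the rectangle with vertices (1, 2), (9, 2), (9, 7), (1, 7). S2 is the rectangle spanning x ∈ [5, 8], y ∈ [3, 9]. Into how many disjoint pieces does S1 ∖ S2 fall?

1

S1 ∖ S2 is a single connected region.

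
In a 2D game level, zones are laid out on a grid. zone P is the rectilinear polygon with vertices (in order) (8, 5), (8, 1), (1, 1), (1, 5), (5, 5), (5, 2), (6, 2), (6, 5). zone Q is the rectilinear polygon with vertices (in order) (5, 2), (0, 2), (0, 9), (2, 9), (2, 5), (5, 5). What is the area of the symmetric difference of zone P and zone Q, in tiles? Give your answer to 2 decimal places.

24.00

|zone P| = 25, |zone Q| = 23, |zone P∩zone Q| = 12.
|zone P △ zone Q| = |zone P| + |zone Q| − 2·|zone P∩zone Q| = 25 + 23 − 24 = 24.00.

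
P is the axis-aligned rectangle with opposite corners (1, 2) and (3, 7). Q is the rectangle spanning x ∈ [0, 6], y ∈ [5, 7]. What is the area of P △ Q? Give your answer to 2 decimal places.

|P∩Q|: x∈[1,3], y∈[5,7] → 2·2 = 4.
|P △ Q| = |P| + |Q| − 2·|P∩Q| = 10 + 12 − 8 = 14.00.

14.00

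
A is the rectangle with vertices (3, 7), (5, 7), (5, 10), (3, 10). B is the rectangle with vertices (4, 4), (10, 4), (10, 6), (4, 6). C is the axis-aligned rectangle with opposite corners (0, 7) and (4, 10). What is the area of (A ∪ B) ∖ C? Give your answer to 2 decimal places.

15.00

|A ∪ B| = 18.
|(A ∪ B) ∩ C| = 3.
|(A ∪ B) ∖ C| = 18 − 3 = 15.00.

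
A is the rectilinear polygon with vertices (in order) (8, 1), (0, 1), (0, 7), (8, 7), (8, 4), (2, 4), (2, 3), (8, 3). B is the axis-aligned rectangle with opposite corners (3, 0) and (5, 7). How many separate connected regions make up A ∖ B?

3

A ∖ B splits into 3 disjoint pieces (area 6, area 17, area 9).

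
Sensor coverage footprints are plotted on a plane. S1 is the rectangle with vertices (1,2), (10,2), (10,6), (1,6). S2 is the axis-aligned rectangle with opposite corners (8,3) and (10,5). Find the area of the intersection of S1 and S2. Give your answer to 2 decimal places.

4.00

|S1∩S2|: x∈[8,10], y∈[3,5] → 2·2 = 4.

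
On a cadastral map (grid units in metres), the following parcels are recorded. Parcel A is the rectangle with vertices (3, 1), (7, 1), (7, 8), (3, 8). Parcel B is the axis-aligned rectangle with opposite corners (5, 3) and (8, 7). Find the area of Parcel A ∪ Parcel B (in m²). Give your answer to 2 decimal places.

By inclusion–exclusion:
Individual areas: |Parcel A| = 28, |Parcel B| = 12.
|Parcel A∩Parcel B|: x∈[5,7], y∈[3,7] → 2·4 = 8.
|Parcel A ∪ Parcel B| = 40 − 8 = 32.00.

32.00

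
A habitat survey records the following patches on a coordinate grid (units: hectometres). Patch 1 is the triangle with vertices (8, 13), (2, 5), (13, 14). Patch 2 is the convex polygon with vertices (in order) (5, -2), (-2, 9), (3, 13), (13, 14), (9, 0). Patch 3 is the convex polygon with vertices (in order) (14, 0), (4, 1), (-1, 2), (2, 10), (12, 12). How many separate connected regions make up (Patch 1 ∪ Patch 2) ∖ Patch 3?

2

(Patch 1 ∪ Patch 2) ∖ Patch 3 splits into 2 disjoint pieces (area 37.9406, area 9.7431).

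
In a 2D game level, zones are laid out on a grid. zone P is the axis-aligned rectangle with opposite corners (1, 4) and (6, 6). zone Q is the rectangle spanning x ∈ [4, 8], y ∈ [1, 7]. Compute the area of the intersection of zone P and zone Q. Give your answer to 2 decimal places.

|zone P∩zone Q|: x∈[4,6], y∈[4,6] → 2·2 = 4.

4.00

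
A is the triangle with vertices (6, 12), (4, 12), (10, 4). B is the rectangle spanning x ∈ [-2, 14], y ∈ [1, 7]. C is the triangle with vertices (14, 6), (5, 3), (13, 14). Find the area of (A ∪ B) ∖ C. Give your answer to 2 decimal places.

86.11

|A ∪ B| = 102.875.
|(A ∪ B) ∩ C| = 16.7616.
|(A ∪ B) ∖ C| = 102.875 − 16.7616 = 86.11.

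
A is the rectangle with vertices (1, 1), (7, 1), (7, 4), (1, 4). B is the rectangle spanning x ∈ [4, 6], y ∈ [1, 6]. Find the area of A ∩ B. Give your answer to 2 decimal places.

|A∩B|: x∈[4,6], y∈[1,4] → 2·3 = 6.

6.00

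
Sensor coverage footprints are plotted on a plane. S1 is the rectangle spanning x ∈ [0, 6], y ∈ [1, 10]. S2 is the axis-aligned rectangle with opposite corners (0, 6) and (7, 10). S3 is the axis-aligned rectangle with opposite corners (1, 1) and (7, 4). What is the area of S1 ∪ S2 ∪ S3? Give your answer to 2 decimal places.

By inclusion–exclusion:
Individual areas: |S1| = 54, |S2| = 28, |S3| = 18.
|S1∩S2|: x∈[0,6], y∈[6,10] → 6·4 = 24.
|S1∩S3|: x∈[1,6], y∈[1,4] → 5·3 = 15.
|S2∩S3| = 0 (no overlap).
|S1∩S2∩S3| = 0.
|S1 ∪ S2 ∪ S3| = 100 − 39 + 0 = 61.00.

61.00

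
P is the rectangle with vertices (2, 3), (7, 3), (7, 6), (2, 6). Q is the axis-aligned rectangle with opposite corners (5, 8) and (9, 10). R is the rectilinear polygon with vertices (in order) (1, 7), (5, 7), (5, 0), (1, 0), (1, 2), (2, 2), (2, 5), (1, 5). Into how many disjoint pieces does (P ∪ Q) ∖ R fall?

(P ∪ Q) ∖ R splits into 2 disjoint pieces (area 6, area 8).

2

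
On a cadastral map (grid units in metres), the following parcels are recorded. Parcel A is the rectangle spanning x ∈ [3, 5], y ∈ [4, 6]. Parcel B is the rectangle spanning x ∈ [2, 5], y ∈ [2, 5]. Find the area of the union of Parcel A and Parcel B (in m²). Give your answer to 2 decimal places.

By inclusion–exclusion:
Individual areas: |Parcel A| = 4, |Parcel B| = 9.
|Parcel A∩Parcel B|: x∈[3,5], y∈[4,5] → 2·1 = 2.
|Parcel A ∪ Parcel B| = 13 − 2 = 11.00.

11.00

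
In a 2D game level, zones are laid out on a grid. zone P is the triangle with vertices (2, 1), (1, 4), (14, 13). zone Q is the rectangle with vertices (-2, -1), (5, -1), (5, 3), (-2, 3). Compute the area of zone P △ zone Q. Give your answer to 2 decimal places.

|zone P| = 24, |zone Q| = 28, |zone P∩zone Q| = 2.6667.
|zone P △ zone Q| = |zone P| + |zone Q| − 2·|zone P∩zone Q| = 24 + 28 − 5.3333 = 46.67.

46.67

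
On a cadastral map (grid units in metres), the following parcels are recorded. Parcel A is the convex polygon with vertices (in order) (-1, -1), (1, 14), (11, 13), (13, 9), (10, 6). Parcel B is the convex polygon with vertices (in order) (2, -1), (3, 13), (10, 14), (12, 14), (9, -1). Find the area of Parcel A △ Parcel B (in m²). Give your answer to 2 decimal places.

|Parcel A| = 120, |Parcel B| = 116, |Parcel A∩Parcel B| = 78.5252.
|Parcel A △ Parcel B| = |Parcel A| + |Parcel B| − 2·|Parcel A∩Parcel B| = 120 + 116 − 157.0504 = 78.95.

78.95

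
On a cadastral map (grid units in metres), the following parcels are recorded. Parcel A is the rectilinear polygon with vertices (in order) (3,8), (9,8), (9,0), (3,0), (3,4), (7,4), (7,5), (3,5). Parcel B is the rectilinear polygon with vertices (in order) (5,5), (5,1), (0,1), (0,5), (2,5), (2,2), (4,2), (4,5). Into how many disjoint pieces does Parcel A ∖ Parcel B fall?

2

Parcel A ∖ Parcel B splits into 2 disjoint pieces (area 38, area 2).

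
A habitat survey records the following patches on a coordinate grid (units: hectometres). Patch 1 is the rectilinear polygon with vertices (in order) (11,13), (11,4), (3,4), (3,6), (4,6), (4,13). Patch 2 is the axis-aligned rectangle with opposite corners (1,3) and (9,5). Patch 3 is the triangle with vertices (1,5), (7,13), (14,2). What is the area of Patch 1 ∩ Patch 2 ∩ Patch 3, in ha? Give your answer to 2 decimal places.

5.37

The intersection is the polygon with vertices (3,5), (9,5), (9,4), (5.333,4), (3,4.538).
By the shoelace formula its area is 5.37.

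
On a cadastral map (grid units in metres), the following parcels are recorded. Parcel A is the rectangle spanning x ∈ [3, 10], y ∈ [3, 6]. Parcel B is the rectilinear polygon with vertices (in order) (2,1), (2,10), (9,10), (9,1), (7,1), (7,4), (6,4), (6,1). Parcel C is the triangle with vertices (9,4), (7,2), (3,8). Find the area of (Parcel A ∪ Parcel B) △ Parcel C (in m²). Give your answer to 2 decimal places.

54.67

|Parcel A ∪ Parcel B| = 64.
|(Parcel A ∪ Parcel B) ∩ Parcel C| = 9.6667.
|(Parcel A ∪ Parcel B) △ Parcel C| = 64 + 10 − 19.3333 = 54.67.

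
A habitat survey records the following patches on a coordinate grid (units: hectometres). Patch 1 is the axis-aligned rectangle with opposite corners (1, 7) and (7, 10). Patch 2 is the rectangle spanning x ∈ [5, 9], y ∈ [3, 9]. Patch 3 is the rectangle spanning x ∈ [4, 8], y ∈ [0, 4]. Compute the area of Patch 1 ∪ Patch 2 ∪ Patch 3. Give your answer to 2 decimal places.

By inclusion–exclusion:
Individual areas: |Patch 1| = 18, |Patch 2| = 24, |Patch 3| = 16.
|Patch 1∩Patch 2|: x∈[5,7], y∈[7,9] → 2·2 = 4.
|Patch 1∩Patch 3| = 0 (no overlap).
|Patch 2∩Patch 3|: x∈[5,8], y∈[3,4] → 3·1 = 3.
|Patch 1∩Patch 2∩Patch 3| = 0.
|Patch 1 ∪ Patch 2 ∪ Patch 3| = 58 − 7 + 0 = 51.00.

51.00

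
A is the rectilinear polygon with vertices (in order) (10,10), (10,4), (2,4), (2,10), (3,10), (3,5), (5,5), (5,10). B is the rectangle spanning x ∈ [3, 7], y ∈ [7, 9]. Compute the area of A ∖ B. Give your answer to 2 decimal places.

34.00

|A| = 38, |A∩B| = 4.
|A ∖ B| = |A| − |A∩B| = 38 − 4 = 34.00.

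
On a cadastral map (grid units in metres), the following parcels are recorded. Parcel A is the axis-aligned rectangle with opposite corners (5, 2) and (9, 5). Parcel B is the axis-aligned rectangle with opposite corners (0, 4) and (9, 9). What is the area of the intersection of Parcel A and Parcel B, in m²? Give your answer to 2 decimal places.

4.00

|Parcel A∩Parcel B|: x∈[5,9], y∈[4,5] → 4·1 = 4.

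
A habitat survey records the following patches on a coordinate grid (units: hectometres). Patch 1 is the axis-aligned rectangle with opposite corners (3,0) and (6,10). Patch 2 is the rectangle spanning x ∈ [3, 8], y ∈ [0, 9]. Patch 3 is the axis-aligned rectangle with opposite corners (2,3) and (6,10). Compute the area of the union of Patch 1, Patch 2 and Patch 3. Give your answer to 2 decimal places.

55.00

By inclusion–exclusion:
Individual areas: |Patch 1| = 30, |Patch 2| = 45, |Patch 3| = 28.
|Patch 1∩Patch 2|: x∈[3,6], y∈[0,9] → 3·9 = 27.
|Patch 1∩Patch 3|: x∈[3,6], y∈[3,10] → 3·7 = 21.
|Patch 2∩Patch 3|: x∈[3,6], y∈[3,9] → 3·6 = 18.
|Patch 1∩Patch 2∩Patch 3| = 18.
|Patch 1 ∪ Patch 2 ∪ Patch 3| = 103 − 66 + 18 = 55.00.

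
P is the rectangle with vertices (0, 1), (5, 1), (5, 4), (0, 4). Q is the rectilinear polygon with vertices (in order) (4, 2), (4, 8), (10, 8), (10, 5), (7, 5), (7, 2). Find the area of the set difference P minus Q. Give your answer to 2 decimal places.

13.00

|P| = 15, |P∩Q| = 2.
|P ∖ Q| = |P| − |P∩Q| = 15 − 2 = 13.00.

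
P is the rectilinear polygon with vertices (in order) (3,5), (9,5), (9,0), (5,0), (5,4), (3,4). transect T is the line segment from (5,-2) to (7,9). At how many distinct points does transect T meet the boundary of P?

The segment meets the boundary at (5.364,0), (6.273,5).

2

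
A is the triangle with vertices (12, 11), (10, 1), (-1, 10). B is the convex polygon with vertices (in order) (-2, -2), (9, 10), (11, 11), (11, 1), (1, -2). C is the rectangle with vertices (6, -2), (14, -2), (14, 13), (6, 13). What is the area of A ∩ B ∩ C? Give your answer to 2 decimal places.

The intersection is the polygon with vertices (6,4.273), (6,6.727), (9,10), (10.818,10.909), (11,10.923), (11,6), (10,1).
By the shoelace formula its area is 32.04.

32.04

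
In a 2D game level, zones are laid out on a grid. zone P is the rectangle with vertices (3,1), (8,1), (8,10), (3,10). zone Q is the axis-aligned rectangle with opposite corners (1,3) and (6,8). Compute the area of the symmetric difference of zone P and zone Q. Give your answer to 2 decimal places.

40.00

|zone P∩zone Q|: x∈[3,6], y∈[3,8] → 3·5 = 15.
|zone P △ zone Q| = |zone P| + |zone Q| − 2·|zone P∩zone Q| = 45 + 25 − 30 = 40.00.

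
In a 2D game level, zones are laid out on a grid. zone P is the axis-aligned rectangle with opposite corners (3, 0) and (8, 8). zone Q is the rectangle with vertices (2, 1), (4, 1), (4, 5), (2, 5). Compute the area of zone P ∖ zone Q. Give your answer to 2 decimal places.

|zone P∩zone Q|: x∈[3,4], y∈[1,5] → 1·4 = 4.
|zone P| = 40.
|zone P ∖ zone Q| = |zone P| − |zone P∩zone Q| = 40 − 4 = 36.00.

36.00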